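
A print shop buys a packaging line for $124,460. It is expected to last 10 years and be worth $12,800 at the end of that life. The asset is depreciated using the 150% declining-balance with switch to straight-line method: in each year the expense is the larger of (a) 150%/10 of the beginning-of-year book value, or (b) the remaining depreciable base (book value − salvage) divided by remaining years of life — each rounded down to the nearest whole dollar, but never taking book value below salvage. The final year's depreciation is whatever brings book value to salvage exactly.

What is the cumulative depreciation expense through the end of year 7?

$86,205

Depreciable base = $124,460 − $12,800 = $111,660.
Year 1: DB = ⌊$124,460 × 150%/10⌋ = $18,669; SL = ⌊$111,660/10⌋ = $11,166 → take DB $18,669. Book value $105,791.
Year 2: DB = ⌊$105,791 × 150%/10⌋ = $15,868; SL = ⌊$92,991/9⌋ = $10,332 → take DB $15,868. Book value $89,923.
Year 3: DB = ⌊$89,923 × 150%/10⌋ = $13,488; SL = ⌊$77,123/8⌋ = $9,640 → take DB $13,488. Book value $76,435.
Year 4: DB = ⌊$76,435 × 150%/10⌋ = $11,465; SL = ⌊$63,635/7⌋ = $9,090 → take DB $11,465. Book value $64,970.
Year 5: DB = ⌊$64,970 × 150%/10⌋ = $9,745; SL = ⌊$52,170/6⌋ = $8,695 → take DB $9,745. Book value $55,225.
Year 6: DB = ⌊$55,225 × 150%/10⌋ = $8,283; SL = ⌊$42,425/5⌋ = $8,485 → take SL $8,485. Book value $46,740.
Year 7: DB = ⌊$46,740 × 150%/10⌋ = $7,011; SL = ⌊$33,940/4⌋ = $8,485 → take SL $8,485. Book value $38,255.
Accumulated through year 7 = $124,460 − $38,255 = $86,205.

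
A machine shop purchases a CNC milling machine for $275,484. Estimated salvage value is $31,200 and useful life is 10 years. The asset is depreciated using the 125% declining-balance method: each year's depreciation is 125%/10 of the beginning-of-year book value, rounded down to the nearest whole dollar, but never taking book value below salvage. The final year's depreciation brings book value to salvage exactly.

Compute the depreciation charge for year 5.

$20,185

Depreciable base = $275,484 − $31,200 = $244,284.
Year 1: ⌊$275,484 × 125%/10⌋ = $34,435. Book value $241,049.
Year 2: ⌊$241,049 × 125%/10⌋ = $30,131. Book value $210,918.
Year 3: ⌊$210,918 × 125%/10⌋ = $26,364. Book value $184,554.
Year 4: ⌊$184,554 × 125%/10⌋ = $23,069. Book value $161,485.
Year 5: ⌊$161,485 × 125%/10⌋ = $20,185. Book value $141,300.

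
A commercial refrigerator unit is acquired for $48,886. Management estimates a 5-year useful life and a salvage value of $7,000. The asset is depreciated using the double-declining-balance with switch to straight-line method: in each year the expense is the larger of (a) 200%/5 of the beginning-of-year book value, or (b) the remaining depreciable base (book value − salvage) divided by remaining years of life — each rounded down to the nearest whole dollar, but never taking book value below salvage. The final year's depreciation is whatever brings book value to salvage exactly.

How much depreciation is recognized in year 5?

$0

Depreciable base = $48,886 − $7,000 = $41,886.
Year 1: DB = ⌊$48,886 × 200%/5⌋ = $19,554; SL = ⌊$41,886/5⌋ = $8,377 → take DB $19,554. Book value $29,332.
Year 2: DB = ⌊$29,332 × 200%/5⌋ = $11,732; SL = ⌊$22,332/4⌋ = $5,583 → take DB $11,732. Book value $17,600.
Year 3: DB = ⌊$17,600 × 200%/5⌋ = $7,040; SL = ⌊$10,600/3⌋ = $3,533 → take DB $7,040. Book value $10,560.
Year 4: DB = ⌊$10,560 × 200%/5⌋ = $4,224; SL = ⌊$3,560/2⌋ = $1,780 → take DB $4,224, capped at $3,560. Book value $7,000.
Year 5 (final): $7,000 − $7,000 = $0. Book value $7,000.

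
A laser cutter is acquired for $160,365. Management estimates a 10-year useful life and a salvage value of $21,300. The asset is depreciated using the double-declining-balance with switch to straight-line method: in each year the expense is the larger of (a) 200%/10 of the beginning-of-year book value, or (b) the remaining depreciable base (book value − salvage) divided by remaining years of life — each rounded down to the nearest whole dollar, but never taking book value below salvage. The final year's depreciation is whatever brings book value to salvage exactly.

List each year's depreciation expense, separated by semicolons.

$32,073; $25,658; $20,526; $16,421; $13,137; $10,510; $8,408; $6,726; $5,381; $225

Depreciable base = $160,365 − $21,300 = $139,065.
Year 1: DB = ⌊$160,365 × 200%/10⌋ = $32,073; SL = ⌊$139,065/10⌋ = $13,906 → take DB $32,073. Book value $128,292.
Year 2: DB = ⌊$128,292 × 200%/10⌋ = $25,658; SL = ⌊$106,992/9⌋ = $11,888 → take DB $25,658. Book value $102,634.
Year 3: DB = ⌊$102,634 × 200%/10⌋ = $20,526; SL = ⌊$81,334/8⌋ = $10,166 → take DB $20,526. Book value $82,108.
Year 4: DB = ⌊$82,108 × 200%/10⌋ = $16,421; SL = ⌊$60,808/7⌋ = $8,686 → take DB $16,421. Book value $65,687.
Year 5: DB = ⌊$65,687 × 200%/10⌋ = $13,137; SL = ⌊$44,387/6⌋ = $7,397 → take DB $13,137. Book value $52,550.
Year 6: DB = ⌊$52,550 × 200%/10⌋ = $10,510; SL = ⌊$31,250/5⌋ = $6,250 → take DB $10,510. Book value $42,040.
Year 7: DB = ⌊$42,040 × 200%/10⌋ = $8,408; SL = ⌊$20,740/4⌋ = $5,185 → take DB $8,408. Book value $33,632.
Year 8: DB = ⌊$33,632 × 200%/10⌋ = $6,726; SL = ⌊$12,332/3⌋ = $4,110 → take DB $6,726. Book value $26,906.
Year 9: DB = ⌊$26,906 × 200%/10⌋ = $5,381; SL = ⌊$5,606/2⌋ = $2,803 → take DB $5,381. Book value $21,525.
Year 10 (final): $21,525 − $21,300 = $225. Book value $21,300.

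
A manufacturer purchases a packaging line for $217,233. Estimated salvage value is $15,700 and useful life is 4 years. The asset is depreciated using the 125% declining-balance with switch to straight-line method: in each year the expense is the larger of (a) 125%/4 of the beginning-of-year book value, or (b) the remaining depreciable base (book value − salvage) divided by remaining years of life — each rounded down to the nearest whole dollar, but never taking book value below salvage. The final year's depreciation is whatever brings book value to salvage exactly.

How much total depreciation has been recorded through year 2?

$114,556

Depreciable base = $217,233 − $15,700 = $201,533.
Year 1: DB = ⌊$217,233 × 125%/4⌋ = $67,885; SL = ⌊$201,533/4⌋ = $50,383 → take DB $67,885. Book value $149,348.
Year 2: DB = ⌊$149,348 × 125%/4⌋ = $46,671; SL = ⌊$133,648/3⌋ = $44,549 → take DB $46,671. Book value $102,677.
Accumulated through year 2 = $217,233 − $102,677 = $114,556.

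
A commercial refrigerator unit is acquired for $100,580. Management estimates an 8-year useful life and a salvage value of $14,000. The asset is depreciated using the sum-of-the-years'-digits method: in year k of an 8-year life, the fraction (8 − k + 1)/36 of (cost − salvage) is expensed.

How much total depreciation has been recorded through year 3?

$50,505

Depreciable base = $100,580 − $14,000 = $86,580.
Sum of the years' digits = 8+7+6+5+4+3+2+1 = 36.
Year 1: $86,580 × 8/36 = $19,240. Book value $81,340.
Year 2: $86,580 × 7/36 = $16,835. Book value $64,505.
Year 3: $86,580 × 6/36 = $14,430. Book value $50,075.
Accumulated through year 3 = $100,580 − $50,075 = $50,505.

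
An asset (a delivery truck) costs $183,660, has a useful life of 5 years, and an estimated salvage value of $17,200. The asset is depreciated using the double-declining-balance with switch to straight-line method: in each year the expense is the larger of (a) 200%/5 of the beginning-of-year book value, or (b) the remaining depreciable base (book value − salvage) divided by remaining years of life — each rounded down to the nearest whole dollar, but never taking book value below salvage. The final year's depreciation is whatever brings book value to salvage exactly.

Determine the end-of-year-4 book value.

$23,803

Depreciable base = $183,660 − $17,200 = $166,460.
Year 1: DB = ⌊$183,660 × 200%/5⌋ = $73,464; SL = ⌊$166,460/5⌋ = $33,292 → take DB $73,464. Book value $110,196.
Year 2: DB = ⌊$110,196 × 200%/5⌋ = $44,078; SL = ⌊$92,996/4⌋ = $23,249 → take DB $44,078. Book value $66,118.
Year 3: DB = ⌊$66,118 × 200%/5⌋ = $26,447; SL = ⌊$48,918/3⌋ = $16,306 → take DB $26,447. Book value $39,671.
Year 4: DB = ⌊$39,671 × 200%/5⌋ = $15,868; SL = ⌊$22,471/2⌋ = $11,235 → take DB $15,868. Book value $23,803.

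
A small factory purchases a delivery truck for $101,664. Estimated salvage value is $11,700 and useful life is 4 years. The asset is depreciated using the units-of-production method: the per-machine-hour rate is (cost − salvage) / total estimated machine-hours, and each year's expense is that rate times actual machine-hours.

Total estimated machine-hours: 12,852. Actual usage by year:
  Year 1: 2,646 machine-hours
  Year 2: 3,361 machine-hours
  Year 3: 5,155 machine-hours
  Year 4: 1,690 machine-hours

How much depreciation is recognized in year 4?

Depreciable base = $101,664 − $11,700 = $89,964.
Rate = $89,964 / 12,852 machine-hours = $7 per machine-hour.
Year 1: 2,646 × $7 = $18,522. Book value $83,142.
Year 2: 3,361 × $7 = $23,527. Book value $59,615.
Year 3: 5,155 × $7 = $36,085. Book value $23,530.
Year 4: 1,690 × $7 = $11,830. Book value $11,700.

$11,830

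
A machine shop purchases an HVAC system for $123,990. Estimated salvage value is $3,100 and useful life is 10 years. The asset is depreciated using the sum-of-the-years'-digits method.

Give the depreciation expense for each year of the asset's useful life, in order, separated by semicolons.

Depreciable base = $123,990 − $3,100 = $120,890.
Sum of the years' digits = 10+9+8+7+6+5+4+3+2+1 = 55.
Year 1: $120,890 × 10/55 = $21,980. Book value $102,010.
Year 2: $120,890 × 9/55 = $19,782. Book value $82,228.
Year 3: $120,890 × 8/55 = $17,584. Book value $64,644.
Year 4: $120,890 × 7/55 = $15,386. Book value $49,258.
Year 5: $120,890 × 6/55 = $13,188. Book value $36,070.
Year 6: $120,890 × 5/55 = $10,990. Book value $25,080.
Year 7: $120,890 × 4/55 = $8,792. Book value $16,288.
Year 8: $120,890 × 3/55 = $6,594. Book value $9,694.
Year 9: $120,890 × 2/55 = $4,396. Book value $5,298.
Year 10: $120,890 × 1/55 = $2,198. Book value $3,100.

$21,980; $19,782; $17,584; $15,386; $13,188; $10,990; $8,792; $6,594; $4,396; $2,198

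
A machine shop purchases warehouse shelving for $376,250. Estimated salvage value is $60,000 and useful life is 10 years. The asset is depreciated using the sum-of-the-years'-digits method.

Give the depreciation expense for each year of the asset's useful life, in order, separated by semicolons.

Depreciable base = $376,250 − $60,000 = $316,250.
Sum of the years' digits = 10+9+8+7+6+5+4+3+2+1 = 55.
Year 1: $316,250 × 10/55 = $57,500. Book value $318,750.
Year 2: $316,250 × 9/55 = $51,750. Book value $267,000.
Year 3: $316,250 × 8/55 = $46,000. Book value $221,000.
Year 4: $316,250 × 7/55 = $40,250. Book value $180,750.
Year 5: $316,250 × 6/55 = $34,500. Book value $146,250.
Year 6: $316,250 × 5/55 = $28,750. Book value $117,500.
Year 7: $316,250 × 4/55 = $23,000. Book value $94,500.
Year 8: $316,250 × 3/55 = $17,250. Book value $77,250.
Year 9: $316,250 × 2/55 = $11,500. Book value $65,750.
Year 10: $316,250 × 1/55 = $5,750. Book value $60,000.

$57,500; $51,750; $46,000; $40,250; $34,500; $28,750; $23,000; $17,250; $11,500; $5,750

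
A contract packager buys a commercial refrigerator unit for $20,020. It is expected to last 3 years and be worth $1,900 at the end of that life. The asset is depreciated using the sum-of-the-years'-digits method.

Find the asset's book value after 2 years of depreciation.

Depreciable base = $20,020 − $1,900 = $18,120.
Sum of the years' digits = 3+2+1 = 6.
Year 1: $18,120 × 3/6 = $9,060. Book value $10,960.
Year 2: $18,120 × 2/6 = $6,040. Book value $4,920.

$4,920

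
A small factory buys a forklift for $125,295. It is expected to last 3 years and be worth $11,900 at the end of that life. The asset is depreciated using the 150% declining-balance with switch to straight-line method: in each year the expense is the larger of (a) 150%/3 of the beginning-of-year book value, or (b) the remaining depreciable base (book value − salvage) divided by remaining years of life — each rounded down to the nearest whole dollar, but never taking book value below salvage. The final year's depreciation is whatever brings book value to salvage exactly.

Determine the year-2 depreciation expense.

$31,324

Depreciable base = $125,295 − $11,900 = $113,395.
Year 1: DB = ⌊$125,295 × 150%/3⌋ = $62,647; SL = ⌊$113,395/3⌋ = $37,798 → take DB $62,647. Book value $62,648.
Year 2: DB = ⌊$62,648 × 150%/3⌋ = $31,324; SL = ⌊$50,748/2⌋ = $25,374 → take DB $31,324. Book value $31,324.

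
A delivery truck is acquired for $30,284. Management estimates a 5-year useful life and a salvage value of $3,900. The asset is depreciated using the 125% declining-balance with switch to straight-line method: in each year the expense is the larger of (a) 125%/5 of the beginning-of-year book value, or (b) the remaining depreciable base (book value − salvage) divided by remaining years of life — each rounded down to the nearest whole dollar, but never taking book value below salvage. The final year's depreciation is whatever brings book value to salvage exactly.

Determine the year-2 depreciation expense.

Depreciable base = $30,284 − $3,900 = $26,384.
Year 1: DB = ⌊$30,284 × 125%/5⌋ = $7,571; SL = ⌊$26,384/5⌋ = $5,276 → take DB $7,571. Book value $22,713.
Year 2: DB = ⌊$22,713 × 125%/5⌋ = $5,678; SL = ⌊$18,813/4⌋ = $4,703 → take DB $5,678. Book value $17,035.

$5,678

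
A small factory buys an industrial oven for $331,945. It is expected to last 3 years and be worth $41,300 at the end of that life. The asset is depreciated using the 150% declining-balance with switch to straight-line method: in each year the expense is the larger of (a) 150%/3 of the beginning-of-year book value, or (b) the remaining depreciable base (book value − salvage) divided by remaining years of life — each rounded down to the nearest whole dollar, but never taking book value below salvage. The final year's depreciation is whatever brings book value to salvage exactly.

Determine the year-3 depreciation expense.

$41,687

Depreciable base = $331,945 − $41,300 = $290,645.
Year 1: DB = ⌊$331,945 × 150%/3⌋ = $165,972; SL = ⌊$290,645/3⌋ = $96,881 → take DB $165,972. Book value $165,973.
Year 2: DB = ⌊$165,973 × 150%/3⌋ = $82,986; SL = ⌊$124,673/2⌋ = $62,336 → take DB $82,986. Book value $82,987.
Year 3 (final): $82,987 − $41,300 = $41,687. Book value $41,300.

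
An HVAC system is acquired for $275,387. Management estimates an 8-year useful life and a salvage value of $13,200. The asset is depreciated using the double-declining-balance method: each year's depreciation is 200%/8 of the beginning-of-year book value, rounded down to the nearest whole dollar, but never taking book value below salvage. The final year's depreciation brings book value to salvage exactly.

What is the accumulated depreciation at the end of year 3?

$159,207

Depreciable base = $275,387 − $13,200 = $262,187.
Year 1: ⌊$275,387 × 200%/8⌋ = $68,846. Book value $206,541.
Year 2: ⌊$206,541 × 200%/8⌋ = $51,635. Book value $154,906.
Year 3: ⌊$154,906 × 200%/8⌋ = $38,726. Book value $116,180.
Accumulated through year 3 = $275,387 − $116,180 = $159,207.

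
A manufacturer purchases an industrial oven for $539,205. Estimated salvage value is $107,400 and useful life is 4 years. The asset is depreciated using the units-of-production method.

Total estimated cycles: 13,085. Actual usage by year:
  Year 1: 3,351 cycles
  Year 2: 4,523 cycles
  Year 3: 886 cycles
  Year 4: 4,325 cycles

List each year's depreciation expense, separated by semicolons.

$110,583; $149,259; $29,238; $142,725

Depreciable base = $539,205 − $107,400 = $431,805.
Rate = $431,805 / 13,085 cycles = $33 per cycle.
Year 1: 3,351 × $33 = $110,583. Book value $428,622.
Year 2: 4,523 × $33 = $149,259. Book value $279,363.
Year 3: 886 × $33 = $29,238. Book value $250,125.
Year 4: 4,325 × $33 = $142,725. Book value $107,400.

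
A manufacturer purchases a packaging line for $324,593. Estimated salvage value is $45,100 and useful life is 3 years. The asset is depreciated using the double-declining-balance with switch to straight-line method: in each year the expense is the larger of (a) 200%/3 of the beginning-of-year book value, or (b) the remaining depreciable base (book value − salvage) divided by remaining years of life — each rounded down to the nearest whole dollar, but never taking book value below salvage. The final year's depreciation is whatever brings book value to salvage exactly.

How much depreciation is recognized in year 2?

Depreciable base = $324,593 − $45,100 = $279,493.
Year 1: DB = ⌊$324,593 × 200%/3⌋ = $216,395; SL = ⌊$279,493/3⌋ = $93,164 → take DB $216,395. Book value $108,198.
Year 2: DB = ⌊$108,198 × 200%/3⌋ = $72,132; SL = ⌊$63,098/2⌋ = $31,549 → take DB $72,132, capped at $63,098. Book value $45,100.

$63,098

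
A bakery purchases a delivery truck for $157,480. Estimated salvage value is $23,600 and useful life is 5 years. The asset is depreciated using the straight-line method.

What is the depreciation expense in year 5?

$26,776

Depreciable base = $157,480 − $23,600 = $133,880.
Annual expense = $133,880 / 5 = $26,776.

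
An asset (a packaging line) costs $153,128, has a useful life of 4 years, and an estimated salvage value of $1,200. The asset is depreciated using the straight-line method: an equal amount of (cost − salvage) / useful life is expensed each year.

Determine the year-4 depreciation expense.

$37,982

Depreciable base = $153,128 − $1,200 = $151,928.
Annual expense = $151,928 / 4 = $37,982.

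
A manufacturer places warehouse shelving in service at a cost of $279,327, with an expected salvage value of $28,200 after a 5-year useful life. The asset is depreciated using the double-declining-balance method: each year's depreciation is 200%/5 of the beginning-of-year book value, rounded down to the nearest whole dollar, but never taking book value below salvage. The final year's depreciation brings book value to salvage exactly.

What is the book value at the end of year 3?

Depreciable base = $279,327 − $28,200 = $251,127.
Year 1: ⌊$279,327 × 200%/5⌋ = $111,730. Book value $167,597.
Year 2: ⌊$167,597 × 200%/5⌋ = $67,038. Book value $100,559.
Year 3: ⌊$100,559 × 200%/5⌋ = $40,223. Book value $60,336.

$60,336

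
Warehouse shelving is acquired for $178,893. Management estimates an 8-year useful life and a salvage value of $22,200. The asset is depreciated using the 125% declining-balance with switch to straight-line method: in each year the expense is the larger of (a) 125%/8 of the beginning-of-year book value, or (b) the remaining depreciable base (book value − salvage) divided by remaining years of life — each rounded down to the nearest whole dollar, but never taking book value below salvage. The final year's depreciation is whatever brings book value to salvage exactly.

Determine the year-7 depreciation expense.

Depreciable base = $178,893 − $22,200 = $156,693.
Year 1: DB = ⌊$178,893 × 125%/8⌋ = $27,952; SL = ⌊$156,693/8⌋ = $19,586 → take DB $27,952. Book value $150,941.
Year 2: DB = ⌊$150,941 × 125%/8⌋ = $23,584; SL = ⌊$128,741/7⌋ = $18,391 → take DB $23,584. Book value $127,357.
Year 3: DB = ⌊$127,357 × 125%/8⌋ = $19,899; SL = ⌊$105,157/6⌋ = $17,526 → take DB $19,899. Book value $107,458.
Year 4: DB = ⌊$107,458 × 125%/8⌋ = $16,790; SL = ⌊$85,258/5⌋ = $17,051 → take SL $17,051. Book value $90,407.
Year 5: DB = ⌊$90,407 × 125%/8⌋ = $14,126; SL = ⌊$68,207/4⌋ = $17,051 → take SL $17,051. Book value $73,356.
Year 6: DB = ⌊$73,356 × 125%/8⌋ = $11,461; SL = ⌊$51,156/3⌋ = $17,052 → take SL $17,052. Book value $56,304.
Year 7: DB = ⌊$56,304 × 125%/8⌋ = $8,797; SL = ⌊$34,104/2⌋ = $17,052 → take SL $17,052. Book value $39,252.

$17,052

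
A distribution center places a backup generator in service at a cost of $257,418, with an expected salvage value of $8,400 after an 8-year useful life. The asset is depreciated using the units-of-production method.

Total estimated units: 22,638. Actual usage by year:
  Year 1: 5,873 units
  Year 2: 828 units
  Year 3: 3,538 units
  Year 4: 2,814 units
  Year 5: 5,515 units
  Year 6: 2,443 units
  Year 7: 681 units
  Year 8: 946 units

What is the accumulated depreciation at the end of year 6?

Depreciable base = $257,418 − $8,400 = $249,018.
Rate = $249,018 / 22,638 units = $11 per unit.
Year 1: 5,873 × $11 = $64,603. Book value $192,815.
Year 2: 828 × $11 = $9,108. Book value $183,707.
Year 3: 3,538 × $11 = $38,918. Book value $144,789.
Year 4: 2,814 × $11 = $30,954. Book value $113,835.
Year 5: 5,515 × $11 = $60,665. Book value $53,170.
Year 6: 2,443 × $11 = $26,873. Book value $26,297.
Accumulated through year 6 = $257,418 − $26,297 = $231,121.

$231,121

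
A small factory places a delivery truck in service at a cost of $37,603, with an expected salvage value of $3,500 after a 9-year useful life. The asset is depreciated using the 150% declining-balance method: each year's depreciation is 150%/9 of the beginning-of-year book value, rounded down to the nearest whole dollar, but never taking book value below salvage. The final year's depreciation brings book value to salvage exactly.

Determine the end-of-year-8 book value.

$8,747

Depreciable base = $37,603 − $3,500 = $34,103.
Year 1: ⌊$37,603 × 150%/9⌋ = $6,267. Book value $31,336.
Year 2: ⌊$31,336 × 150%/9⌋ = $5,222. Book value $26,114.
Year 3: ⌊$26,114 × 150%/9⌋ = $4,352. Book value $21,762.
Year 4: ⌊$21,762 × 150%/9⌋ = $3,627. Book value $18,135.
Year 5: ⌊$18,135 × 150%/9⌋ = $3,022. Book value $15,113.
Year 6: ⌊$15,113 × 150%/9⌋ = $2,518. Book value $12,595.
Year 7: ⌊$12,595 × 150%/9⌋ = $2,099. Book value $10,496.
Year 8: ⌊$10,496 × 150%/9⌋ = $1,749. Book value $8,747.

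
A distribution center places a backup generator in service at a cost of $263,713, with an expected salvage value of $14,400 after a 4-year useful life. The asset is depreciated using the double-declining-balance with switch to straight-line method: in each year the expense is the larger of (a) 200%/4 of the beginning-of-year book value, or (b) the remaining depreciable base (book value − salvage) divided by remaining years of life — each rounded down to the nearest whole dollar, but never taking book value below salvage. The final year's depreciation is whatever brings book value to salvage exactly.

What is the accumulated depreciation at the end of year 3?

Depreciable base = $263,713 − $14,400 = $249,313.
Year 1: DB = ⌊$263,713 × 200%/4⌋ = $131,856; SL = ⌊$249,313/4⌋ = $62,328 → take DB $131,856. Book value $131,857.
Year 2: DB = ⌊$131,857 × 200%/4⌋ = $65,928; SL = ⌊$117,457/3⌋ = $39,152 → take DB $65,928. Book value $65,929.
Year 3: DB = ⌊$65,929 × 200%/4⌋ = $32,964; SL = ⌊$51,529/2⌋ = $25,764 → take DB $32,964. Book value $32,965.
Accumulated through year 3 = $263,713 − $32,965 = $230,748.

$230,748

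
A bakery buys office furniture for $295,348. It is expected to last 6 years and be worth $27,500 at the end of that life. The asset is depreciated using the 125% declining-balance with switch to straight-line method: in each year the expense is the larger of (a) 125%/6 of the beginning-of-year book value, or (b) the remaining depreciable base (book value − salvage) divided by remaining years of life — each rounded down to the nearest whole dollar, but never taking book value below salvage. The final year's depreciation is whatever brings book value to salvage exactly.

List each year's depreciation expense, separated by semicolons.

$61,530; $48,712; $39,401; $39,401; $39,402; $39,402

Depreciable base = $295,348 − $27,500 = $267,848.
Year 1: DB = ⌊$295,348 × 125%/6⌋ = $61,530; SL = ⌊$267,848/6⌋ = $44,641 → take DB $61,530. Book value $233,818.
Year 2: DB = ⌊$233,818 × 125%/6⌋ = $48,712; SL = ⌊$206,318/5⌋ = $41,263 → take DB $48,712. Book value $185,106.
Year 3: DB = ⌊$185,106 × 125%/6⌋ = $38,563; SL = ⌊$157,606/4⌋ = $39,401 → take SL $39,401. Book value $145,705.
Year 4: DB = ⌊$145,705 × 125%/6⌋ = $30,355; SL = ⌊$118,205/3⌋ = $39,401 → take SL $39,401. Book value $106,304.
Year 5: DB = ⌊$106,304 × 125%/6⌋ = $22,146; SL = ⌊$78,804/2⌋ = $39,402 → take SL $39,402. Book value $66,902.
Year 6 (final): $66,902 − $27,500 = $39,402. Book value $27,500.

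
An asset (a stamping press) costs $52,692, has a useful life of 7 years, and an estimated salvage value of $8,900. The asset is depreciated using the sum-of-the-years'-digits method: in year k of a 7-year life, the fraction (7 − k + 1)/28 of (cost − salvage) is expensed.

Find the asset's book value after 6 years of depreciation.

$10,464

Depreciable base = $52,692 − $8,900 = $43,792.
Sum of the years' digits = 7+6+5+4+3+2+1 = 28.
Year 1: $43,792 × 7/28 = $10,948. Book value $41,744.
Year 2: $43,792 × 6/28 = $9,384. Book value $32,360.
Year 3: $43,792 × 5/28 = $7,820. Book value $24,540.
Year 4: $43,792 × 4/28 = $6,256. Book value $18,284.
Year 5: $43,792 × 3/28 = $4,692. Book value $13,592.
Year 6: $43,792 × 2/28 = $3,128. Book value $10,464.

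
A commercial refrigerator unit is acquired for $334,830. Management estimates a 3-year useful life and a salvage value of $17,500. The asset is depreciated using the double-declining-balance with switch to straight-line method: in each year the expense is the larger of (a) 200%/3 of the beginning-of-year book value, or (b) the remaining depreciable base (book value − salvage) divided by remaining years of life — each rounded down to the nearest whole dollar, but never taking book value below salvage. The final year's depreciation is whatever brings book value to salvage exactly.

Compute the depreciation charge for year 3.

$19,704

Depreciable base = $334,830 − $17,500 = $317,330.
Year 1: DB = ⌊$334,830 × 200%/3⌋ = $223,220; SL = ⌊$317,330/3⌋ = $105,776 → take DB $223,220. Book value $111,610.
Year 2: DB = ⌊$111,610 × 200%/3⌋ = $74,406; SL = ⌊$94,110/2⌋ = $47,055 → take DB $74,406. Book value $37,204.
Year 3 (final): $37,204 − $17,500 = $19,704. Book value $17,500.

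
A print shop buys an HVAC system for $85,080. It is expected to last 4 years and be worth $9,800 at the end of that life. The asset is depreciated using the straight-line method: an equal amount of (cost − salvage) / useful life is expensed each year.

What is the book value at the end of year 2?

$47,440

Depreciable base = $85,080 − $9,800 = $75,280.
Annual expense = $75,280 / 4 = $18,820.
End of year 1: book value $66,260.
End of year 2: book value $47,440.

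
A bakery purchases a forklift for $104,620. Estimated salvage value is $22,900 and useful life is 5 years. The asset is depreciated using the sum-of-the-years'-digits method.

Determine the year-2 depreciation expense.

Depreciable base = $104,620 − $22,900 = $81,720.
Sum of the years' digits = 5+4+3+2+1 = 15.
Year 1: $81,720 × 5/15 = $27,240. Book value $77,380.
Year 2: $81,720 × 4/15 = $21,792. Book value $55,588.

$21,792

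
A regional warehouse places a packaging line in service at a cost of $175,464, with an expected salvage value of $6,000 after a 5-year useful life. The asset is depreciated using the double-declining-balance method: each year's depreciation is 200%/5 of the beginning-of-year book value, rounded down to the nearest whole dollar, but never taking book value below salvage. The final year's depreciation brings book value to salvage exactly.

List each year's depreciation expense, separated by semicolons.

Depreciable base = $175,464 − $6,000 = $169,464.
Year 1: ⌊$175,464 × 200%/5⌋ = $70,185. Book value $105,279.
Year 2: ⌊$105,279 × 200%/5⌋ = $42,111. Book value $63,168.
Year 3: ⌊$63,168 × 200%/5⌋ = $25,267. Book value $37,901.
Year 4: ⌊$37,901 × 200%/5⌋ = $15,160. Book value $22,741.
Year 5 (final): $22,741 − $6,000 = $16,741. Book value $6,000.

$70,185; $42,111; $25,267; $15,160; $16,741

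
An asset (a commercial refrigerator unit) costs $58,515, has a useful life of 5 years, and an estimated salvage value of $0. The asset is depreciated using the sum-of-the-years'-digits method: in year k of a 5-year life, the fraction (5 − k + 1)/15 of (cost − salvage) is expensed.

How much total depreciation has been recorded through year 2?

$35,109

Depreciable base = $58,515 − $0 = $58,515.
Sum of the years' digits = 5+4+3+2+1 = 15.
Year 1: $58,515 × 5/15 = $19,505. Book value $39,010.
Year 2: $58,515 × 4/15 = $15,604. Book value $23,406.
Accumulated through year 2 = $58,515 − $23,406 = $35,109.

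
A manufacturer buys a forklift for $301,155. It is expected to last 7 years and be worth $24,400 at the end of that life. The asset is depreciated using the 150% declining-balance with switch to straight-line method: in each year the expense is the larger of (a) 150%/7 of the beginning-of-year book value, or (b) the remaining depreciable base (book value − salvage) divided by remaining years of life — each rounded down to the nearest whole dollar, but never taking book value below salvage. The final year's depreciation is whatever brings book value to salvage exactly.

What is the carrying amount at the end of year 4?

$114,777

Depreciable base = $301,155 − $24,400 = $276,755.
Year 1: DB = ⌊$301,155 × 150%/7⌋ = $64,533; SL = ⌊$276,755/7⌋ = $39,536 → take DB $64,533. Book value $236,622.
Year 2: DB = ⌊$236,622 × 150%/7⌋ = $50,704; SL = ⌊$212,222/6⌋ = $35,370 → take DB $50,704. Book value $185,918.
Year 3: DB = ⌊$185,918 × 150%/7⌋ = $39,839; SL = ⌊$161,518/5⌋ = $32,303 → take DB $39,839. Book value $146,079.
Year 4: DB = ⌊$146,079 × 150%/7⌋ = $31,302; SL = ⌊$121,679/4⌋ = $30,419 → take DB $31,302. Book value $114,777.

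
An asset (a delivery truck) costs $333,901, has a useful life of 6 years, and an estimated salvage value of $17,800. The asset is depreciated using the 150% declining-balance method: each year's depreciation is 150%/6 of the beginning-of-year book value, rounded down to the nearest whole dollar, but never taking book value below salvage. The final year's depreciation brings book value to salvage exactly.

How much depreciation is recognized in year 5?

$26,412

Depreciable base = $333,901 − $17,800 = $316,101.
Year 1: ⌊$333,901 × 150%/6⌋ = $83,475. Book value $250,426.
Year 2: ⌊$250,426 × 150%/6⌋ = $62,606. Book value $187,820.
Year 3: ⌊$187,820 × 150%/6⌋ = $46,955. Book value $140,865.
Year 4: ⌊$140,865 × 150%/6⌋ = $35,216. Book value $105,649.
Year 5: ⌊$105,649 × 150%/6⌋ = $26,412. Book value $79,237.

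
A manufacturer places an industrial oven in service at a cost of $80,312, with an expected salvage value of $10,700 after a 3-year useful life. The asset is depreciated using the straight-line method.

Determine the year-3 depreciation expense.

$23,204

Depreciable base = $80,312 − $10,700 = $69,612.
Annual expense = $69,612 / 3 = $23,204.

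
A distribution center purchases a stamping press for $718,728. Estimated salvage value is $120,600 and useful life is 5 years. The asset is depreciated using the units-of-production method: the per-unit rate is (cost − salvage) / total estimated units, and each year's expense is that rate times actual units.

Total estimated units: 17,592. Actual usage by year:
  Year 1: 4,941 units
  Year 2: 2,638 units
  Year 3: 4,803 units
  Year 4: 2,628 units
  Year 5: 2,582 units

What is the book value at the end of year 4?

$208,388

Depreciable base = $718,728 − $120,600 = $598,128.
Rate = $598,128 / 17,592 units = $34 per unit.
Year 1: 4,941 × $34 = $167,994. Book value $550,734.
Year 2: 2,638 × $34 = $89,692. Book value $461,042.
Year 3: 4,803 × $34 = $163,302. Book value $297,740.
Year 4: 2,628 × $34 = $89,352. Book value $208,388.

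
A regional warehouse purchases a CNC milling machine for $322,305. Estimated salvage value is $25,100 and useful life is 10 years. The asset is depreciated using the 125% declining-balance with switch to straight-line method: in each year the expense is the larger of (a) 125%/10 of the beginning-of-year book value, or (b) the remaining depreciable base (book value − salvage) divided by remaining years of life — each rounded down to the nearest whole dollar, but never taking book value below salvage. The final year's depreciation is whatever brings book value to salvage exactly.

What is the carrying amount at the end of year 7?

Depreciable base = $322,305 − $25,100 = $297,205.
Year 1: DB = ⌊$322,305 × 125%/10⌋ = $40,288; SL = ⌊$297,205/10⌋ = $29,720 → take DB $40,288. Book value $282,017.
Year 2: DB = ⌊$282,017 × 125%/10⌋ = $35,252; SL = ⌊$256,917/9⌋ = $28,546 → take DB $35,252. Book value $246,765.
Year 3: DB = ⌊$246,765 × 125%/10⌋ = $30,845; SL = ⌊$221,665/8⌋ = $27,708 → take DB $30,845. Book value $215,920.
Year 4: DB = ⌊$215,920 × 125%/10⌋ = $26,990; SL = ⌊$190,820/7⌋ = $27,260 → take SL $27,260. Book value $188,660.
Year 5: DB = ⌊$188,660 × 125%/10⌋ = $23,582; SL = ⌊$163,560/6⌋ = $27,260 → take SL $27,260. Book value $161,400.
Year 6: DB = ⌊$161,400 × 125%/10⌋ = $20,175; SL = ⌊$136,300/5⌋ = $27,260 → take SL $27,260. Book value $134,140.
Year 7: DB = ⌊$134,140 × 125%/10⌋ = $16,767; SL = ⌊$109,040/4⌋ = $27,260 → take SL $27,260. Book value $106,880.

$106,880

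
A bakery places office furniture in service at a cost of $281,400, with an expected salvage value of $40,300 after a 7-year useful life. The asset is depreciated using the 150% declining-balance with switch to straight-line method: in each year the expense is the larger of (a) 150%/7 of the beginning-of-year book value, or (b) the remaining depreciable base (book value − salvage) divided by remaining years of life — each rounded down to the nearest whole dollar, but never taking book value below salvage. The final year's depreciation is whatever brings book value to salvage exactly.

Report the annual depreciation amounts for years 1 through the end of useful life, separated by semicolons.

$60,300; $47,378; $37,226; $29,249; $22,981; $21,983; $21,983

Depreciable base = $281,400 − $40,300 = $241,100.
Year 1: DB = ⌊$281,400 × 150%/7⌋ = $60,300; SL = ⌊$241,100/7⌋ = $34,442 → take DB $60,300. Book value $221,100.
Year 2: DB = ⌊$221,100 × 150%/7⌋ = $47,378; SL = ⌊$180,800/6⌋ = $30,133 → take DB $47,378. Book value $173,722.
Year 3: DB = ⌊$173,722 × 150%/7⌋ = $37,226; SL = ⌊$133,422/5⌋ = $26,684 → take DB $37,226. Book value $136,496.
Year 4: DB = ⌊$136,496 × 150%/7⌋ = $29,249; SL = ⌊$96,196/4⌋ = $24,049 → take DB $29,249. Book value $107,247.
Year 5: DB = ⌊$107,247 × 150%/7⌋ = $22,981; SL = ⌊$66,947/3⌋ = $22,315 → take DB $22,981. Book value $84,266.
Year 6: DB = ⌊$84,266 × 150%/7⌋ = $18,057; SL = ⌊$43,966/2⌋ = $21,983 → take SL $21,983. Book value $62,283.
Year 7 (final): $62,283 − $40,300 = $21,983. Book value $40,300.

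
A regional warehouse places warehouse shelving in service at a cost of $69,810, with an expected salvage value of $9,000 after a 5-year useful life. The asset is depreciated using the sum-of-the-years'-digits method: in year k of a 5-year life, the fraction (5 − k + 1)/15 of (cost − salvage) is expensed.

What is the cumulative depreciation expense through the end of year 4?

Depreciable base = $69,810 − $9,000 = $60,810.
Sum of the years' digits = 5+4+3+2+1 = 15.
Year 1: $60,810 × 5/15 = $20,270. Book value $49,540.
Year 2: $60,810 × 4/15 = $16,216. Book value $33,324.
Year 3: $60,810 × 3/15 = $12,162. Book value $21,162.
Year 4: $60,810 × 2/15 = $8,108. Book value $13,054.
Accumulated through year 4 = $69,810 − $13,054 = $56,756.

$56,756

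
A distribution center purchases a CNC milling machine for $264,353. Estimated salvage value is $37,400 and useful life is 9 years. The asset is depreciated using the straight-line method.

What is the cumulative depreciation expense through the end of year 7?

$176,519

Depreciable base = $264,353 − $37,400 = $226,953.
Annual expense = $226,953 / 9 = $25,217.
End of year 1: book value $239,136.
End of year 2: book value $213,919.
End of year 3: book value $188,702.
End of year 4: book value $163,485.
End of year 5: book value $138,268.
End of year 6: book value $113,051.
End of year 7: book value $87,834.
Accumulated through year 7 = $264,353 − $87,834 = $176,519.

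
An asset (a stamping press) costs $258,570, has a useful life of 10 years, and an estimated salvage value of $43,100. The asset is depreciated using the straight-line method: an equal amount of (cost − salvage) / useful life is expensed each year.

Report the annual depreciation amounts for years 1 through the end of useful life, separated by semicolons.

$21,547; $21,547; $21,547; $21,547; $21,547; $21,547; $21,547; $21,547; $21,547; $21,547

Depreciable base = $258,570 − $43,100 = $215,470.
Annual expense = $215,470 / 10 = $21,547.
End of year 1: book value $237,023.
End of year 2: book value $215,476.
End of year 3: book value $193,929.
End of year 4: book value $172,382.
End of year 5: book value $150,835.
End of year 6: book value $129,288.
End of year 7: book value $107,741.
End of year 8: book value $86,194.
End of year 9: book value $64,647.
End of year 10: book value $43,100.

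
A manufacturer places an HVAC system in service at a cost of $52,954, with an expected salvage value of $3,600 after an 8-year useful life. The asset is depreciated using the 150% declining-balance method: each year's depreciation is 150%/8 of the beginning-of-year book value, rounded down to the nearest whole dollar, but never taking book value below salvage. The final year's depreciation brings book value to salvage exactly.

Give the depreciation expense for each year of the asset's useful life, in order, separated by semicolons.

Depreciable base = $52,954 − $3,600 = $49,354.
Year 1: ⌊$52,954 × 150%/8⌋ = $9,928. Book value $43,026.
Year 2: ⌊$43,026 × 150%/8⌋ = $8,067. Book value $34,959.
Year 3: ⌊$34,959 × 150%/8⌋ = $6,554. Book value $28,405.
Year 4: ⌊$28,405 × 150%/8⌋ = $5,325. Book value $23,080.
Year 5: ⌊$23,080 × 150%/8⌋ = $4,327. Book value $18,753.
Year 6: ⌊$18,753 × 150%/8⌋ = $3,516. Book value $15,237.
Year 7: ⌊$15,237 × 150%/8⌋ = $2,856. Book value $12,381.
Year 8 (final): $12,381 − $3,600 = $8,781. Book value $3,600.

$9,928; $8,067; $6,554; $5,325; $4,327; $3,516; $2,856; $8,781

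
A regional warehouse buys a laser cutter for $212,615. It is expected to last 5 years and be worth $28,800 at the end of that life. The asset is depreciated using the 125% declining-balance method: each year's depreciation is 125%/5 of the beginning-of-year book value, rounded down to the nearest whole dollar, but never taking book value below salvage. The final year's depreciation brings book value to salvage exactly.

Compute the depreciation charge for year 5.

Depreciable base = $212,615 − $28,800 = $183,815.
Year 1: ⌊$212,615 × 125%/5⌋ = $53,153. Book value $159,462.
Year 2: ⌊$159,462 × 125%/5⌋ = $39,865. Book value $119,597.
Year 3: ⌊$119,597 × 125%/5⌋ = $29,899. Book value $89,698.
Year 4: ⌊$89,698 × 125%/5⌋ = $22,424. Book value $67,274.
Year 5 (final): $67,274 − $28,800 = $38,474. Book value $28,800.

$38,474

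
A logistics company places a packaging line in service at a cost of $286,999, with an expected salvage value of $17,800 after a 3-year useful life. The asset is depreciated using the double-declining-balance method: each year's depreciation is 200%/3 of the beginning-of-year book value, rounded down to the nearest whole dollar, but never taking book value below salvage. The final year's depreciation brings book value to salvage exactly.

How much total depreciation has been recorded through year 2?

$255,110

Depreciable base = $286,999 − $17,800 = $269,199.
Year 1: ⌊$286,999 × 200%/3⌋ = $191,332. Book value $95,667.
Year 2: ⌊$95,667 × 200%/3⌋ = $63,778. Book value $31,889.
Accumulated through year 2 = $286,999 − $31,889 = $255,110.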